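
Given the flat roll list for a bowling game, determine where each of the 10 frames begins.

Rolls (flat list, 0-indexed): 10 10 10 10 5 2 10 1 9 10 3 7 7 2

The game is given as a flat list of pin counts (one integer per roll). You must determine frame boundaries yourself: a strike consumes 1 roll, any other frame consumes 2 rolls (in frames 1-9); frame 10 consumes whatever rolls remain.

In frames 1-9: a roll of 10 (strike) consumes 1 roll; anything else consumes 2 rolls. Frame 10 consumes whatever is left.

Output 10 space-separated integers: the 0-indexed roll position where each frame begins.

Answer: 0 1 2 3 4 6 7 9 10 12

Derivation:
Frame 1 starts at roll index 0: roll=10 (strike), consumes 1 roll
Frame 2 starts at roll index 1: roll=10 (strike), consumes 1 roll
Frame 3 starts at roll index 2: roll=10 (strike), consumes 1 roll
Frame 4 starts at roll index 3: roll=10 (strike), consumes 1 roll
Frame 5 starts at roll index 4: rolls=5,2 (sum=7), consumes 2 rolls
Frame 6 starts at roll index 6: roll=10 (strike), consumes 1 roll
Frame 7 starts at roll index 7: rolls=1,9 (sum=10), consumes 2 rolls
Frame 8 starts at roll index 9: roll=10 (strike), consumes 1 roll
Frame 9 starts at roll index 10: rolls=3,7 (sum=10), consumes 2 rolls
Frame 10 starts at roll index 12: 2 remaining rolls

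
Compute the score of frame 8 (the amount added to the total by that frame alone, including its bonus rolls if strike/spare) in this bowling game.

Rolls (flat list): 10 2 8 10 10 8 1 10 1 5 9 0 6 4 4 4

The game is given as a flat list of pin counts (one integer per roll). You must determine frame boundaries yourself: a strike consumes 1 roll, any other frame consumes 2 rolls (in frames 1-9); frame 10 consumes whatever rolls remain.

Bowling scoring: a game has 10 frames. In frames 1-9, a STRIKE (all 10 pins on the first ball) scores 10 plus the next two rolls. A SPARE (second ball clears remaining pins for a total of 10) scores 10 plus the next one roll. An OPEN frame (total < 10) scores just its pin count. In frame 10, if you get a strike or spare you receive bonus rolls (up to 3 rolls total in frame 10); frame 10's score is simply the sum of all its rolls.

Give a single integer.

Frame 1: STRIKE. 10 + next two rolls (2+8) = 20. Cumulative: 20
Frame 2: SPARE (2+8=10). 10 + next roll (10) = 20. Cumulative: 40
Frame 3: STRIKE. 10 + next two rolls (10+8) = 28. Cumulative: 68
Frame 4: STRIKE. 10 + next two rolls (8+1) = 19. Cumulative: 87
Frame 5: OPEN (8+1=9). Cumulative: 96
Frame 6: STRIKE. 10 + next two rolls (1+5) = 16. Cumulative: 112
Frame 7: OPEN (1+5=6). Cumulative: 118
Frame 8: OPEN (9+0=9). Cumulative: 127
Frame 9: SPARE (6+4=10). 10 + next roll (4) = 14. Cumulative: 141
Frame 10: OPEN. Sum of all frame-10 rolls (4+4) = 8. Cumulative: 149

Answer: 9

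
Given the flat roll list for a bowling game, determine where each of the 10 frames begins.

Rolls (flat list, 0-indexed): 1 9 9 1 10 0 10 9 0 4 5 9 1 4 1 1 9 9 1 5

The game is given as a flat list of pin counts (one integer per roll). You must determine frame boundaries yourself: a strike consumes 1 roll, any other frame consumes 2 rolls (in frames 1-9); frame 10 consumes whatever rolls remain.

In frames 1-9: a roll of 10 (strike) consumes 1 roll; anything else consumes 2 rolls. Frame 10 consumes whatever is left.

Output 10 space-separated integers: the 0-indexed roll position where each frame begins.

Answer: 0 2 4 5 7 9 11 13 15 17

Derivation:
Frame 1 starts at roll index 0: rolls=1,9 (sum=10), consumes 2 rolls
Frame 2 starts at roll index 2: rolls=9,1 (sum=10), consumes 2 rolls
Frame 3 starts at roll index 4: roll=10 (strike), consumes 1 roll
Frame 4 starts at roll index 5: rolls=0,10 (sum=10), consumes 2 rolls
Frame 5 starts at roll index 7: rolls=9,0 (sum=9), consumes 2 rolls
Frame 6 starts at roll index 9: rolls=4,5 (sum=9), consumes 2 rolls
Frame 7 starts at roll index 11: rolls=9,1 (sum=10), consumes 2 rolls
Frame 8 starts at roll index 13: rolls=4,1 (sum=5), consumes 2 rolls
Frame 9 starts at roll index 15: rolls=1,9 (sum=10), consumes 2 rolls
Frame 10 starts at roll index 17: 3 remaining rolls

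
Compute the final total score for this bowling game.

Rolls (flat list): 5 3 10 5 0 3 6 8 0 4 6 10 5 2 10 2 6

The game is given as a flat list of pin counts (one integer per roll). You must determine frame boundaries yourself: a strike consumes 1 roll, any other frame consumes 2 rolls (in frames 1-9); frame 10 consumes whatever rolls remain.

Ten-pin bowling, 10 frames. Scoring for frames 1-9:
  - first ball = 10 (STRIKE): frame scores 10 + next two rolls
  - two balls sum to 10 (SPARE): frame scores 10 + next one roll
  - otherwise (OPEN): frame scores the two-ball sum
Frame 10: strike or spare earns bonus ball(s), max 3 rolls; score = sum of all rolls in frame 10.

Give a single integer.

Answer: 115

Derivation:
Frame 1: OPEN (5+3=8). Cumulative: 8
Frame 2: STRIKE. 10 + next two rolls (5+0) = 15. Cumulative: 23
Frame 3: OPEN (5+0=5). Cumulative: 28
Frame 4: OPEN (3+6=9). Cumulative: 37
Frame 5: OPEN (8+0=8). Cumulative: 45
Frame 6: SPARE (4+6=10). 10 + next roll (10) = 20. Cumulative: 65
Frame 7: STRIKE. 10 + next two rolls (5+2) = 17. Cumulative: 82
Frame 8: OPEN (5+2=7). Cumulative: 89
Frame 9: STRIKE. 10 + next two rolls (2+6) = 18. Cumulative: 107
Frame 10: OPEN. Sum of all frame-10 rolls (2+6) = 8. Cumulative: 115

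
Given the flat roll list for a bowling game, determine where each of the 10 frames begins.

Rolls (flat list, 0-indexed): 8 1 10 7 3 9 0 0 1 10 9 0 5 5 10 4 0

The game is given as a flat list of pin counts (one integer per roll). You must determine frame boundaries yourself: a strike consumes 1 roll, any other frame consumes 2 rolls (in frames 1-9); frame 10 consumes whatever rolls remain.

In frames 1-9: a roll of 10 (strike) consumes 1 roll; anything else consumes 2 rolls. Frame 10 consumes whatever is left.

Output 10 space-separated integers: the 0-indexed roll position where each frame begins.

Frame 1 starts at roll index 0: rolls=8,1 (sum=9), consumes 2 rolls
Frame 2 starts at roll index 2: roll=10 (strike), consumes 1 roll
Frame 3 starts at roll index 3: rolls=7,3 (sum=10), consumes 2 rolls
Frame 4 starts at roll index 5: rolls=9,0 (sum=9), consumes 2 rolls
Frame 5 starts at roll index 7: rolls=0,1 (sum=1), consumes 2 rolls
Frame 6 starts at roll index 9: roll=10 (strike), consumes 1 roll
Frame 7 starts at roll index 10: rolls=9,0 (sum=9), consumes 2 rolls
Frame 8 starts at roll index 12: rolls=5,5 (sum=10), consumes 2 rolls
Frame 9 starts at roll index 14: roll=10 (strike), consumes 1 roll
Frame 10 starts at roll index 15: 2 remaining rolls

Answer: 0 2 3 5 7 9 10 12 14 15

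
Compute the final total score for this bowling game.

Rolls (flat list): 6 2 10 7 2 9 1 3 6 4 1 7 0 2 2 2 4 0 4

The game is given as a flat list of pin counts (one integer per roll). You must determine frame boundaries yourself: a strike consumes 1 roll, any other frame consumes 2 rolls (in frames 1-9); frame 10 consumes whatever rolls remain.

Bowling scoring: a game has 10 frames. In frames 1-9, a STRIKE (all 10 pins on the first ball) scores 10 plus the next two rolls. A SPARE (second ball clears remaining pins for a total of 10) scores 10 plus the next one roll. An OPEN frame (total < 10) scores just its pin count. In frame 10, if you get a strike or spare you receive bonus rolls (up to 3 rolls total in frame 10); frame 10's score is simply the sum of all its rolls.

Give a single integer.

Answer: 84

Derivation:
Frame 1: OPEN (6+2=8). Cumulative: 8
Frame 2: STRIKE. 10 + next two rolls (7+2) = 19. Cumulative: 27
Frame 3: OPEN (7+2=9). Cumulative: 36
Frame 4: SPARE (9+1=10). 10 + next roll (3) = 13. Cumulative: 49
Frame 5: OPEN (3+6=9). Cumulative: 58
Frame 6: OPEN (4+1=5). Cumulative: 63
Frame 7: OPEN (7+0=7). Cumulative: 70
Frame 8: OPEN (2+2=4). Cumulative: 74
Frame 9: OPEN (2+4=6). Cumulative: 80
Frame 10: OPEN. Sum of all frame-10 rolls (0+4) = 4. Cumulative: 84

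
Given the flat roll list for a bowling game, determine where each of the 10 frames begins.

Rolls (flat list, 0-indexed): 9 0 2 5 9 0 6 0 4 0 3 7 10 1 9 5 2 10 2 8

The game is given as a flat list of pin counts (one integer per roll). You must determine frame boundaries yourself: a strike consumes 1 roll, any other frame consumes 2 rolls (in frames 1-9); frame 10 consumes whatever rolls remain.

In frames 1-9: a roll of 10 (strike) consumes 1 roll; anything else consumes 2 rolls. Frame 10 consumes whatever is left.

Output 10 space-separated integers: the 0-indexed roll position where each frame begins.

Frame 1 starts at roll index 0: rolls=9,0 (sum=9), consumes 2 rolls
Frame 2 starts at roll index 2: rolls=2,5 (sum=7), consumes 2 rolls
Frame 3 starts at roll index 4: rolls=9,0 (sum=9), consumes 2 rolls
Frame 4 starts at roll index 6: rolls=6,0 (sum=6), consumes 2 rolls
Frame 5 starts at roll index 8: rolls=4,0 (sum=4), consumes 2 rolls
Frame 6 starts at roll index 10: rolls=3,7 (sum=10), consumes 2 rolls
Frame 7 starts at roll index 12: roll=10 (strike), consumes 1 roll
Frame 8 starts at roll index 13: rolls=1,9 (sum=10), consumes 2 rolls
Frame 9 starts at roll index 15: rolls=5,2 (sum=7), consumes 2 rolls
Frame 10 starts at roll index 17: 3 remaining rolls

Answer: 0 2 4 6 8 10 12 13 15 17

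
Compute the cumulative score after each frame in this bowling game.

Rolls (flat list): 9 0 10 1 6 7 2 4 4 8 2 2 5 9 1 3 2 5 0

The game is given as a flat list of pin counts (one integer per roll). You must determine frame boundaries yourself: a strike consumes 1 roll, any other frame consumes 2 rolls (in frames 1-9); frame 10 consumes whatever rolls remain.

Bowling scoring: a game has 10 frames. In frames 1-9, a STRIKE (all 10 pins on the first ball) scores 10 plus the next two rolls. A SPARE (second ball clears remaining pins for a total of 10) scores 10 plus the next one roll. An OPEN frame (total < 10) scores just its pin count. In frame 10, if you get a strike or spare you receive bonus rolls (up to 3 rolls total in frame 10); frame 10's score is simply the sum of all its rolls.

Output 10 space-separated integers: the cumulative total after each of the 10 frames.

Answer: 9 26 33 42 50 62 69 82 87 92

Derivation:
Frame 1: OPEN (9+0=9). Cumulative: 9
Frame 2: STRIKE. 10 + next two rolls (1+6) = 17. Cumulative: 26
Frame 3: OPEN (1+6=7). Cumulative: 33
Frame 4: OPEN (7+2=9). Cumulative: 42
Frame 5: OPEN (4+4=8). Cumulative: 50
Frame 6: SPARE (8+2=10). 10 + next roll (2) = 12. Cumulative: 62
Frame 7: OPEN (2+5=7). Cumulative: 69
Frame 8: SPARE (9+1=10). 10 + next roll (3) = 13. Cumulative: 82
Frame 9: OPEN (3+2=5). Cumulative: 87
Frame 10: OPEN. Sum of all frame-10 rolls (5+0) = 5. Cumulative: 92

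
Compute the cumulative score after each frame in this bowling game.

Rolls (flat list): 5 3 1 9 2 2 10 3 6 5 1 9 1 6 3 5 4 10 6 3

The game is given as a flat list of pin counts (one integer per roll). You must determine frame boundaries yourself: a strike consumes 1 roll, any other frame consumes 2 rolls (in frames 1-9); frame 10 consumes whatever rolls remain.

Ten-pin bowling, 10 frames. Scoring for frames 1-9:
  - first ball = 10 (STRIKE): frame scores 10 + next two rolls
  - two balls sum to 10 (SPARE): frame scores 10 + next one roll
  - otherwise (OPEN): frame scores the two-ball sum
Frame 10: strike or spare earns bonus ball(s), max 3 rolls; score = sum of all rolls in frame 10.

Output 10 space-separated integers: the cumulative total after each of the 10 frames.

Answer: 8 20 24 43 52 58 74 83 92 111

Derivation:
Frame 1: OPEN (5+3=8). Cumulative: 8
Frame 2: SPARE (1+9=10). 10 + next roll (2) = 12. Cumulative: 20
Frame 3: OPEN (2+2=4). Cumulative: 24
Frame 4: STRIKE. 10 + next two rolls (3+6) = 19. Cumulative: 43
Frame 5: OPEN (3+6=9). Cumulative: 52
Frame 6: OPEN (5+1=6). Cumulative: 58
Frame 7: SPARE (9+1=10). 10 + next roll (6) = 16. Cumulative: 74
Frame 8: OPEN (6+3=9). Cumulative: 83
Frame 9: OPEN (5+4=9). Cumulative: 92
Frame 10: STRIKE. Sum of all frame-10 rolls (10+6+3) = 19. Cumulative: 111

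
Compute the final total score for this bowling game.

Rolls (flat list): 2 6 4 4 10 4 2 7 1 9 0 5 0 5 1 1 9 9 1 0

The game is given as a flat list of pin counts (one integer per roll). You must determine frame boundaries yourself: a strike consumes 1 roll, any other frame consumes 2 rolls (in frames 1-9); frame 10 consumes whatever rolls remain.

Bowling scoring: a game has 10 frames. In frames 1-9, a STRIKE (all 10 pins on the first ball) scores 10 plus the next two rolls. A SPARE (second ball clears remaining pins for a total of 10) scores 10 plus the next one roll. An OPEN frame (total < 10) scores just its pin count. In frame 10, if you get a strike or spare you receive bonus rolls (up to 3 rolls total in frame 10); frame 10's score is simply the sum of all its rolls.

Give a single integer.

Answer: 95

Derivation:
Frame 1: OPEN (2+6=8). Cumulative: 8
Frame 2: OPEN (4+4=8). Cumulative: 16
Frame 3: STRIKE. 10 + next two rolls (4+2) = 16. Cumulative: 32
Frame 4: OPEN (4+2=6). Cumulative: 38
Frame 5: OPEN (7+1=8). Cumulative: 46
Frame 6: OPEN (9+0=9). Cumulative: 55
Frame 7: OPEN (5+0=5). Cumulative: 60
Frame 8: OPEN (5+1=6). Cumulative: 66
Frame 9: SPARE (1+9=10). 10 + next roll (9) = 19. Cumulative: 85
Frame 10: SPARE. Sum of all frame-10 rolls (9+1+0) = 10. Cumulative: 95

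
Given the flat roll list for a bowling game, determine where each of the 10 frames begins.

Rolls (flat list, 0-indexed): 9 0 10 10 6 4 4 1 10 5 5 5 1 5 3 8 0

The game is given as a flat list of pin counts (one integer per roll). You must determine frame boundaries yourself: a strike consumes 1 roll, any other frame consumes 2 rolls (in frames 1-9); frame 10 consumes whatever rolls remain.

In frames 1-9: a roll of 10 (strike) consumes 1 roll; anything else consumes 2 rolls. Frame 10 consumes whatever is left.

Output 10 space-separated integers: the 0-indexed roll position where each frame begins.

Answer: 0 2 3 4 6 8 9 11 13 15

Derivation:
Frame 1 starts at roll index 0: rolls=9,0 (sum=9), consumes 2 rolls
Frame 2 starts at roll index 2: roll=10 (strike), consumes 1 roll
Frame 3 starts at roll index 3: roll=10 (strike), consumes 1 roll
Frame 4 starts at roll index 4: rolls=6,4 (sum=10), consumes 2 rolls
Frame 5 starts at roll index 6: rolls=4,1 (sum=5), consumes 2 rolls
Frame 6 starts at roll index 8: roll=10 (strike), consumes 1 roll
Frame 7 starts at roll index 9: rolls=5,5 (sum=10), consumes 2 rolls
Frame 8 starts at roll index 11: rolls=5,1 (sum=6), consumes 2 rolls
Frame 9 starts at roll index 13: rolls=5,3 (sum=8), consumes 2 rolls
Frame 10 starts at roll index 15: 2 remaining rolls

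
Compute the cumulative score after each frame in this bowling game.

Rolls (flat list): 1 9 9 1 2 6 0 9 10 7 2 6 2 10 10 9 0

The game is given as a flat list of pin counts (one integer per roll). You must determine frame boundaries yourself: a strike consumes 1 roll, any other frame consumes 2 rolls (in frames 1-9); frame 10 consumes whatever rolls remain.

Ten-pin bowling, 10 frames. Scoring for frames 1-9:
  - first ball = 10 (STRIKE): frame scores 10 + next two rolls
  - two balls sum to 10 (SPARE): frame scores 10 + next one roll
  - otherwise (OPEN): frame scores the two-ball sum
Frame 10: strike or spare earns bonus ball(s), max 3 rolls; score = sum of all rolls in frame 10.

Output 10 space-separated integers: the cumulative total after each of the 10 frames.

Answer: 19 31 39 48 67 76 84 113 132 141

Derivation:
Frame 1: SPARE (1+9=10). 10 + next roll (9) = 19. Cumulative: 19
Frame 2: SPARE (9+1=10). 10 + next roll (2) = 12. Cumulative: 31
Frame 3: OPEN (2+6=8). Cumulative: 39
Frame 4: OPEN (0+9=9). Cumulative: 48
Frame 5: STRIKE. 10 + next two rolls (7+2) = 19. Cumulative: 67
Frame 6: OPEN (7+2=9). Cumulative: 76
Frame 7: OPEN (6+2=8). Cumulative: 84
Frame 8: STRIKE. 10 + next two rolls (10+9) = 29. Cumulative: 113
Frame 9: STRIKE. 10 + next two rolls (9+0) = 19. Cumulative: 132
Frame 10: OPEN. Sum of all frame-10 rolls (9+0) = 9. Cumulative: 141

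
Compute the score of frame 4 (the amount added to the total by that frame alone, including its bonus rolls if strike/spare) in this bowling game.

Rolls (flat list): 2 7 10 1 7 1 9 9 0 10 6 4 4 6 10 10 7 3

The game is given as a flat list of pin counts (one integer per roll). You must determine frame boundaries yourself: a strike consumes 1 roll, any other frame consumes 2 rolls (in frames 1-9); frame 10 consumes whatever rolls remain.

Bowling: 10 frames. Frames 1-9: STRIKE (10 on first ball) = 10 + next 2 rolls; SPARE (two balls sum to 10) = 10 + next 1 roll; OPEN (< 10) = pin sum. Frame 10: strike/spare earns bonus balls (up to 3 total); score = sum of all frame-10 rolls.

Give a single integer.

Answer: 19

Derivation:
Frame 1: OPEN (2+7=9). Cumulative: 9
Frame 2: STRIKE. 10 + next two rolls (1+7) = 18. Cumulative: 27
Frame 3: OPEN (1+7=8). Cumulative: 35
Frame 4: SPARE (1+9=10). 10 + next roll (9) = 19. Cumulative: 54
Frame 5: OPEN (9+0=9). Cumulative: 63
Frame 6: STRIKE. 10 + next two rolls (6+4) = 20. Cumulative: 83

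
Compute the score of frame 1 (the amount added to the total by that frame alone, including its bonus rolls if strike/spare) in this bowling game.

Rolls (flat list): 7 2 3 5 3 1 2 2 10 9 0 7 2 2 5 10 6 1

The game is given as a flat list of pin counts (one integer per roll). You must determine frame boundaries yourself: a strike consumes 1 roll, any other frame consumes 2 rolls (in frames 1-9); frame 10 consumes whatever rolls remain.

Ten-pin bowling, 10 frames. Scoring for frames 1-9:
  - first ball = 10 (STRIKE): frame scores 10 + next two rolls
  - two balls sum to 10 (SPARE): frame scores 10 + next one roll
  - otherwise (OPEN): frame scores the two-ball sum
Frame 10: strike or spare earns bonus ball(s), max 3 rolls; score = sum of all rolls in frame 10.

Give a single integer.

Frame 1: OPEN (7+2=9). Cumulative: 9
Frame 2: OPEN (3+5=8). Cumulative: 17
Frame 3: OPEN (3+1=4). Cumulative: 21

Answer: 9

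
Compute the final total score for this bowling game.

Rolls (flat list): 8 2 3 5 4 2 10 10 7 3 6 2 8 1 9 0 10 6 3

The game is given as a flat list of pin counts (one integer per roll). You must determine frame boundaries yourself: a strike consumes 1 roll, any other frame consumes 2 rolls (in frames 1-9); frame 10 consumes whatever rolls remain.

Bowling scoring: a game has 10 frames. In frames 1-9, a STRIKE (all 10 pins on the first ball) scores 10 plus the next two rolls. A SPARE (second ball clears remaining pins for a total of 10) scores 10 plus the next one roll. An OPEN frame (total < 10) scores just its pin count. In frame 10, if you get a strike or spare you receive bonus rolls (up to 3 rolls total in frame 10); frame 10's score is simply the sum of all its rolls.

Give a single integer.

Answer: 135

Derivation:
Frame 1: SPARE (8+2=10). 10 + next roll (3) = 13. Cumulative: 13
Frame 2: OPEN (3+5=8). Cumulative: 21
Frame 3: OPEN (4+2=6). Cumulative: 27
Frame 4: STRIKE. 10 + next two rolls (10+7) = 27. Cumulative: 54
Frame 5: STRIKE. 10 + next two rolls (7+3) = 20. Cumulative: 74
Frame 6: SPARE (7+3=10). 10 + next roll (6) = 16. Cumulative: 90
Frame 7: OPEN (6+2=8). Cumulative: 98
Frame 8: OPEN (8+1=9). Cumulative: 107
Frame 9: OPEN (9+0=9). Cumulative: 116
Frame 10: STRIKE. Sum of all frame-10 rolls (10+6+3) = 19. Cumulative: 135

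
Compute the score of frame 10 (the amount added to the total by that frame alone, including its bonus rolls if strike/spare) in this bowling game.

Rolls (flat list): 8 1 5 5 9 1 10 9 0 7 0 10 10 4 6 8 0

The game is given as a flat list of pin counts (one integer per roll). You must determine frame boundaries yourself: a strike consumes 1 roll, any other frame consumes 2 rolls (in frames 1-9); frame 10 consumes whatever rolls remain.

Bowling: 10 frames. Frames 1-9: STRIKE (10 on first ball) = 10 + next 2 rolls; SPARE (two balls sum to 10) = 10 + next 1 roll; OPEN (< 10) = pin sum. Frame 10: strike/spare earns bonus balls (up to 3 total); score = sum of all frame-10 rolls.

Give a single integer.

Answer: 8

Derivation:
Frame 1: OPEN (8+1=9). Cumulative: 9
Frame 2: SPARE (5+5=10). 10 + next roll (9) = 19. Cumulative: 28
Frame 3: SPARE (9+1=10). 10 + next roll (10) = 20. Cumulative: 48
Frame 4: STRIKE. 10 + next two rolls (9+0) = 19. Cumulative: 67
Frame 5: OPEN (9+0=9). Cumulative: 76
Frame 6: OPEN (7+0=7). Cumulative: 83
Frame 7: STRIKE. 10 + next two rolls (10+4) = 24. Cumulative: 107
Frame 8: STRIKE. 10 + next two rolls (4+6) = 20. Cumulative: 127
Frame 9: SPARE (4+6=10). 10 + next roll (8) = 18. Cumulative: 145
Frame 10: OPEN. Sum of all frame-10 rolls (8+0) = 8. Cumulative: 153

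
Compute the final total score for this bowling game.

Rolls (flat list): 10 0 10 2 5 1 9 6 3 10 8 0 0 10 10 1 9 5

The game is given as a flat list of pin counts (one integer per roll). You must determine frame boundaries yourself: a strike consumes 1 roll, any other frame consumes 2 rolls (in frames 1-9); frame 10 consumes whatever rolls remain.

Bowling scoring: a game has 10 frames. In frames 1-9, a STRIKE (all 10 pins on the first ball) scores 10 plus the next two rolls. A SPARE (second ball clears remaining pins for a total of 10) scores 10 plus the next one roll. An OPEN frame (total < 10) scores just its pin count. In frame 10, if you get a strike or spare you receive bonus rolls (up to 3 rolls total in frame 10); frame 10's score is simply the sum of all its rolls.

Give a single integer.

Answer: 145

Derivation:
Frame 1: STRIKE. 10 + next two rolls (0+10) = 20. Cumulative: 20
Frame 2: SPARE (0+10=10). 10 + next roll (2) = 12. Cumulative: 32
Frame 3: OPEN (2+5=7). Cumulative: 39
Frame 4: SPARE (1+9=10). 10 + next roll (6) = 16. Cumulative: 55
Frame 5: OPEN (6+3=9). Cumulative: 64
Frame 6: STRIKE. 10 + next two rolls (8+0) = 18. Cumulative: 82
Frame 7: OPEN (8+0=8). Cumulative: 90
Frame 8: SPARE (0+10=10). 10 + next roll (10) = 20. Cumulative: 110
Frame 9: STRIKE. 10 + next two rolls (1+9) = 20. Cumulative: 130
Frame 10: SPARE. Sum of all frame-10 rolls (1+9+5) = 15. Cumulative: 145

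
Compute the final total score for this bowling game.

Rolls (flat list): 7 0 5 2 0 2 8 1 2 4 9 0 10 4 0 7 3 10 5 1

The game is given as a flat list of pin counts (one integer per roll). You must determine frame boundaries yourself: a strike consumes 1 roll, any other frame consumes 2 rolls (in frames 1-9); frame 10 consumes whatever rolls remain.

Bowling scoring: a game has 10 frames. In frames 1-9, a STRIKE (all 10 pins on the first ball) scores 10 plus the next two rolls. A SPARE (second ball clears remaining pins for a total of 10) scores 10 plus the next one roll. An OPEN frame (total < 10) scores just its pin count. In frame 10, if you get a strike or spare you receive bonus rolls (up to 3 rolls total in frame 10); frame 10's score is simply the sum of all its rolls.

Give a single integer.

Answer: 94

Derivation:
Frame 1: OPEN (7+0=7). Cumulative: 7
Frame 2: OPEN (5+2=7). Cumulative: 14
Frame 3: OPEN (0+2=2). Cumulative: 16
Frame 4: OPEN (8+1=9). Cumulative: 25
Frame 5: OPEN (2+4=6). Cumulative: 31
Frame 6: OPEN (9+0=9). Cumulative: 40
Frame 7: STRIKE. 10 + next two rolls (4+0) = 14. Cumulative: 54
Frame 8: OPEN (4+0=4). Cumulative: 58
Frame 9: SPARE (7+3=10). 10 + next roll (10) = 20. Cumulative: 78
Frame 10: STRIKE. Sum of all frame-10 rolls (10+5+1) = 16. Cumulative: 94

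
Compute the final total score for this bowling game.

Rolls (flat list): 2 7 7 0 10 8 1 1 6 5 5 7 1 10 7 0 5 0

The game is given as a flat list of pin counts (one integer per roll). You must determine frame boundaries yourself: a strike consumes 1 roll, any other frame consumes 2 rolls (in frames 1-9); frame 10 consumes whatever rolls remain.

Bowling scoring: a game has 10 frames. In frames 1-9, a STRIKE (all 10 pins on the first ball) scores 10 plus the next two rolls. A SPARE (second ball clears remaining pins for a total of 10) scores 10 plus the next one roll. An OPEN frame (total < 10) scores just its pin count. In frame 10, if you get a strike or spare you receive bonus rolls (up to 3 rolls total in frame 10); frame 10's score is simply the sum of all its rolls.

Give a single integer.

Answer: 105

Derivation:
Frame 1: OPEN (2+7=9). Cumulative: 9
Frame 2: OPEN (7+0=7). Cumulative: 16
Frame 3: STRIKE. 10 + next two rolls (8+1) = 19. Cumulative: 35
Frame 4: OPEN (8+1=9). Cumulative: 44
Frame 5: OPEN (1+6=7). Cumulative: 51
Frame 6: SPARE (5+5=10). 10 + next roll (7) = 17. Cumulative: 68
Frame 7: OPEN (7+1=8). Cumulative: 76
Frame 8: STRIKE. 10 + next two rolls (7+0) = 17. Cumulative: 93
Frame 9: OPEN (7+0=7). Cumulative: 100
Frame 10: OPEN. Sum of all frame-10 rolls (5+0) = 5. Cumulative: 105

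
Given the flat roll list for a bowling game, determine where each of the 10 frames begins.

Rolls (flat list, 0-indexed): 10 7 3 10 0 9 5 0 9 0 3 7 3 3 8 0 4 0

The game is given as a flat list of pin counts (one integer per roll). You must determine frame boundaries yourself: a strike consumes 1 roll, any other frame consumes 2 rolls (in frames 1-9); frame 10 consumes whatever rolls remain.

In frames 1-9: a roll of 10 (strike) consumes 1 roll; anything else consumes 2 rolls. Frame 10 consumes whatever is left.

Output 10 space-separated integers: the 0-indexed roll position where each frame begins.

Frame 1 starts at roll index 0: roll=10 (strike), consumes 1 roll
Frame 2 starts at roll index 1: rolls=7,3 (sum=10), consumes 2 rolls
Frame 3 starts at roll index 3: roll=10 (strike), consumes 1 roll
Frame 4 starts at roll index 4: rolls=0,9 (sum=9), consumes 2 rolls
Frame 5 starts at roll index 6: rolls=5,0 (sum=5), consumes 2 rolls
Frame 6 starts at roll index 8: rolls=9,0 (sum=9), consumes 2 rolls
Frame 7 starts at roll index 10: rolls=3,7 (sum=10), consumes 2 rolls
Frame 8 starts at roll index 12: rolls=3,3 (sum=6), consumes 2 rolls
Frame 9 starts at roll index 14: rolls=8,0 (sum=8), consumes 2 rolls
Frame 10 starts at roll index 16: 2 remaining rolls

Answer: 0 1 3 4 6 8 10 12 14 16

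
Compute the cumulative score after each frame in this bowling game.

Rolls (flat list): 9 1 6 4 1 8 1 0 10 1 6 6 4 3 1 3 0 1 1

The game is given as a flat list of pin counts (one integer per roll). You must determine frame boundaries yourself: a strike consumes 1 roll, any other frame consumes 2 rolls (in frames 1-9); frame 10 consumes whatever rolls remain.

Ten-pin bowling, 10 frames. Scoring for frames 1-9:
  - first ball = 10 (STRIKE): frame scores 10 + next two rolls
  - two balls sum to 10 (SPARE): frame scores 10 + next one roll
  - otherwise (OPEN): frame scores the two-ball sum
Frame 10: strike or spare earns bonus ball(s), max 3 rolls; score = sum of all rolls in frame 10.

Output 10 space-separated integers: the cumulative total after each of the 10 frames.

Frame 1: SPARE (9+1=10). 10 + next roll (6) = 16. Cumulative: 16
Frame 2: SPARE (6+4=10). 10 + next roll (1) = 11. Cumulative: 27
Frame 3: OPEN (1+8=9). Cumulative: 36
Frame 4: OPEN (1+0=1). Cumulative: 37
Frame 5: STRIKE. 10 + next two rolls (1+6) = 17. Cumulative: 54
Frame 6: OPEN (1+6=7). Cumulative: 61
Frame 7: SPARE (6+4=10). 10 + next roll (3) = 13. Cumulative: 74
Frame 8: OPEN (3+1=4). Cumulative: 78
Frame 9: OPEN (3+0=3). Cumulative: 81
Frame 10: OPEN. Sum of all frame-10 rolls (1+1) = 2. Cumulative: 83

Answer: 16 27 36 37 54 61 74 78 81 83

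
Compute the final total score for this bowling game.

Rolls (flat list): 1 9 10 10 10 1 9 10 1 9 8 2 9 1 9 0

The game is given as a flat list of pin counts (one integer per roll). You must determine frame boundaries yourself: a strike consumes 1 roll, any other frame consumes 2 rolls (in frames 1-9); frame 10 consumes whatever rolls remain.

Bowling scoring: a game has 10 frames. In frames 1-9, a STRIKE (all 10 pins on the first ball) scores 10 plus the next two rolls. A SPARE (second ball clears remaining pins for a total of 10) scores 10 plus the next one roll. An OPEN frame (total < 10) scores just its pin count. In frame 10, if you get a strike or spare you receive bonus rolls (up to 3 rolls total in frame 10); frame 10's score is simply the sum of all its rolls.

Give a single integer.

Answer: 196

Derivation:
Frame 1: SPARE (1+9=10). 10 + next roll (10) = 20. Cumulative: 20
Frame 2: STRIKE. 10 + next two rolls (10+10) = 30. Cumulative: 50
Frame 3: STRIKE. 10 + next two rolls (10+1) = 21. Cumulative: 71
Frame 4: STRIKE. 10 + next two rolls (1+9) = 20. Cumulative: 91
Frame 5: SPARE (1+9=10). 10 + next roll (10) = 20. Cumulative: 111
Frame 6: STRIKE. 10 + next two rolls (1+9) = 20. Cumulative: 131
Frame 7: SPARE (1+9=10). 10 + next roll (8) = 18. Cumulative: 149
Frame 8: SPARE (8+2=10). 10 + next roll (9) = 19. Cumulative: 168
Frame 9: SPARE (9+1=10). 10 + next roll (9) = 19. Cumulative: 187
Frame 10: OPEN. Sum of all frame-10 rolls (9+0) = 9. Cumulative: 196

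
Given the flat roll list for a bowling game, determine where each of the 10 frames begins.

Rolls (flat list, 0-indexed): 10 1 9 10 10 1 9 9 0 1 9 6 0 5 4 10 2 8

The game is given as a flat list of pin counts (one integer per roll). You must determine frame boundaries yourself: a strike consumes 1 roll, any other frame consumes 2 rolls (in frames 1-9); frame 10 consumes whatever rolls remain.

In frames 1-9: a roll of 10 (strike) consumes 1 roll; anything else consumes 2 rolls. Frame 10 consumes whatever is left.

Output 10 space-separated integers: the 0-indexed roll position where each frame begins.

Answer: 0 1 3 4 5 7 9 11 13 15

Derivation:
Frame 1 starts at roll index 0: roll=10 (strike), consumes 1 roll
Frame 2 starts at roll index 1: rolls=1,9 (sum=10), consumes 2 rolls
Frame 3 starts at roll index 3: roll=10 (strike), consumes 1 roll
Frame 4 starts at roll index 4: roll=10 (strike), consumes 1 roll
Frame 5 starts at roll index 5: rolls=1,9 (sum=10), consumes 2 rolls
Frame 6 starts at roll index 7: rolls=9,0 (sum=9), consumes 2 rolls
Frame 7 starts at roll index 9: rolls=1,9 (sum=10), consumes 2 rolls
Frame 8 starts at roll index 11: rolls=6,0 (sum=6), consumes 2 rolls
Frame 9 starts at roll index 13: rolls=5,4 (sum=9), consumes 2 rolls
Frame 10 starts at roll index 15: 3 remaining rolls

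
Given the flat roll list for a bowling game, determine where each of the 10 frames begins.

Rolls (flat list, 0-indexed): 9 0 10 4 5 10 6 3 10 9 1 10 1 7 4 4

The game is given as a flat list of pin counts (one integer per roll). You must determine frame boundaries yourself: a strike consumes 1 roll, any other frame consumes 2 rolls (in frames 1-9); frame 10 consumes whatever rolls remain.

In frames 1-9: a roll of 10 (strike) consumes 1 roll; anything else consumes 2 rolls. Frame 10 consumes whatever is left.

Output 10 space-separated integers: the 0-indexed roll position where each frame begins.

Frame 1 starts at roll index 0: rolls=9,0 (sum=9), consumes 2 rolls
Frame 2 starts at roll index 2: roll=10 (strike), consumes 1 roll
Frame 3 starts at roll index 3: rolls=4,5 (sum=9), consumes 2 rolls
Frame 4 starts at roll index 5: roll=10 (strike), consumes 1 roll
Frame 5 starts at roll index 6: rolls=6,3 (sum=9), consumes 2 rolls
Frame 6 starts at roll index 8: roll=10 (strike), consumes 1 roll
Frame 7 starts at roll index 9: rolls=9,1 (sum=10), consumes 2 rolls
Frame 8 starts at roll index 11: roll=10 (strike), consumes 1 roll
Frame 9 starts at roll index 12: rolls=1,7 (sum=8), consumes 2 rolls
Frame 10 starts at roll index 14: 2 remaining rolls

Answer: 0 2 3 5 6 8 9 11 12 14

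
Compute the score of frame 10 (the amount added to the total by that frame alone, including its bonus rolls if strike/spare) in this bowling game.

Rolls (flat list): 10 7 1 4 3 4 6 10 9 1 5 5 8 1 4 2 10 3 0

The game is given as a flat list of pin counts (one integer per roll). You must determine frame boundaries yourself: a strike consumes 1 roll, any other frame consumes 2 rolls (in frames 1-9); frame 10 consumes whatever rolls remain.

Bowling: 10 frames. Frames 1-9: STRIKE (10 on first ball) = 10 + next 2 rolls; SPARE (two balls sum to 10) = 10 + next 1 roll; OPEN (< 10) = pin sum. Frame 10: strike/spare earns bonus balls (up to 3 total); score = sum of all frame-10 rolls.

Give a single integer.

Answer: 13

Derivation:
Frame 1: STRIKE. 10 + next two rolls (7+1) = 18. Cumulative: 18
Frame 2: OPEN (7+1=8). Cumulative: 26
Frame 3: OPEN (4+3=7). Cumulative: 33
Frame 4: SPARE (4+6=10). 10 + next roll (10) = 20. Cumulative: 53
Frame 5: STRIKE. 10 + next two rolls (9+1) = 20. Cumulative: 73
Frame 6: SPARE (9+1=10). 10 + next roll (5) = 15. Cumulative: 88
Frame 7: SPARE (5+5=10). 10 + next roll (8) = 18. Cumulative: 106
Frame 8: OPEN (8+1=9). Cumulative: 115
Frame 9: OPEN (4+2=6). Cumulative: 121
Frame 10: STRIKE. Sum of all frame-10 rolls (10+3+0) = 13. Cumulative: 134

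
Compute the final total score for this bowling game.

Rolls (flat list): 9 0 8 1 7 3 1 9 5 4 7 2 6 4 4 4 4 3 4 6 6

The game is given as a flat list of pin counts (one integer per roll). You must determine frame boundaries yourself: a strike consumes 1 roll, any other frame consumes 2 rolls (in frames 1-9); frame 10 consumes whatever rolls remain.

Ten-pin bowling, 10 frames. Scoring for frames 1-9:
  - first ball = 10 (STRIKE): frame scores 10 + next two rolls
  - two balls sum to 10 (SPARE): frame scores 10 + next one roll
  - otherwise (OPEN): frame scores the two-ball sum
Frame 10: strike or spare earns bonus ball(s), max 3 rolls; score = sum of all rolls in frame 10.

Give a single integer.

Frame 1: OPEN (9+0=9). Cumulative: 9
Frame 2: OPEN (8+1=9). Cumulative: 18
Frame 3: SPARE (7+3=10). 10 + next roll (1) = 11. Cumulative: 29
Frame 4: SPARE (1+9=10). 10 + next roll (5) = 15. Cumulative: 44
Frame 5: OPEN (5+4=9). Cumulative: 53
Frame 6: OPEN (7+2=9). Cumulative: 62
Frame 7: SPARE (6+4=10). 10 + next roll (4) = 14. Cumulative: 76
Frame 8: OPEN (4+4=8). Cumulative: 84
Frame 9: OPEN (4+3=7). Cumulative: 91
Frame 10: SPARE. Sum of all frame-10 rolls (4+6+6) = 16. Cumulative: 107

Answer: 107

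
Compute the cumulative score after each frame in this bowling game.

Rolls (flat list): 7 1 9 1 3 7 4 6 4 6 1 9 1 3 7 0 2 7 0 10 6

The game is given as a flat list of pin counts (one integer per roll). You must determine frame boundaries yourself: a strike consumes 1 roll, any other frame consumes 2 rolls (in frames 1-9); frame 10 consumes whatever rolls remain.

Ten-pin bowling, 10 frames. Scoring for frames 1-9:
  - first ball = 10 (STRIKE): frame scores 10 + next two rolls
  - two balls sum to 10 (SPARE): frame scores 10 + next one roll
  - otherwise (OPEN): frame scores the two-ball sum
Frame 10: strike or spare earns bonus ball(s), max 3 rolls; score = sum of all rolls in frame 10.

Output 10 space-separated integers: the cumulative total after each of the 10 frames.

Answer: 8 21 35 49 60 71 75 82 91 107

Derivation:
Frame 1: OPEN (7+1=8). Cumulative: 8
Frame 2: SPARE (9+1=10). 10 + next roll (3) = 13. Cumulative: 21
Frame 3: SPARE (3+7=10). 10 + next roll (4) = 14. Cumulative: 35
Frame 4: SPARE (4+6=10). 10 + next roll (4) = 14. Cumulative: 49
Frame 5: SPARE (4+6=10). 10 + next roll (1) = 11. Cumulative: 60
Frame 6: SPARE (1+9=10). 10 + next roll (1) = 11. Cumulative: 71
Frame 7: OPEN (1+3=4). Cumulative: 75
Frame 8: OPEN (7+0=7). Cumulative: 82
Frame 9: OPEN (2+7=9). Cumulative: 91
Frame 10: SPARE. Sum of all frame-10 rolls (0+10+6) = 16. Cumulative: 107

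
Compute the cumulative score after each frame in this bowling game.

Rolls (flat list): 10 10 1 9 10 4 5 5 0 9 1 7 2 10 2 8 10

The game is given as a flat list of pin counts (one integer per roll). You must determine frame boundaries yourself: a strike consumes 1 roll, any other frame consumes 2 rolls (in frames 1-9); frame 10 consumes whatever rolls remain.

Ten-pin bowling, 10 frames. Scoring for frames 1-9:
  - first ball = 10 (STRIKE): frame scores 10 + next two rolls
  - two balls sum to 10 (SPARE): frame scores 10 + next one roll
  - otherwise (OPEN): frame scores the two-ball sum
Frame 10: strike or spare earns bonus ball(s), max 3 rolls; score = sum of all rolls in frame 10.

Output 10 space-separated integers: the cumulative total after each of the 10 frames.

Answer: 21 41 61 80 89 94 111 120 140 160

Derivation:
Frame 1: STRIKE. 10 + next two rolls (10+1) = 21. Cumulative: 21
Frame 2: STRIKE. 10 + next two rolls (1+9) = 20. Cumulative: 41
Frame 3: SPARE (1+9=10). 10 + next roll (10) = 20. Cumulative: 61
Frame 4: STRIKE. 10 + next two rolls (4+5) = 19. Cumulative: 80
Frame 5: OPEN (4+5=9). Cumulative: 89
Frame 6: OPEN (5+0=5). Cumulative: 94
Frame 7: SPARE (9+1=10). 10 + next roll (7) = 17. Cumulative: 111
Frame 8: OPEN (7+2=9). Cumulative: 120
Frame 9: STRIKE. 10 + next two rolls (2+8) = 20. Cumulative: 140
Frame 10: SPARE. Sum of all frame-10 rolls (2+8+10) = 20. Cumulative: 160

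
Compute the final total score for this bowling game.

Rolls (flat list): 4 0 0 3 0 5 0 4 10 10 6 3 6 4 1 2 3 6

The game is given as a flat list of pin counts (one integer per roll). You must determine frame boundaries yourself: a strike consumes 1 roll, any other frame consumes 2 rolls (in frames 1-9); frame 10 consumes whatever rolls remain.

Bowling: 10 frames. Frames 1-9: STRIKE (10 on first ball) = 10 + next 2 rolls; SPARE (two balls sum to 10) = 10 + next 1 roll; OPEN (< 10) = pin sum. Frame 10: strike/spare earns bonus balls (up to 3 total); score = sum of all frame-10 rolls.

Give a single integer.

Frame 1: OPEN (4+0=4). Cumulative: 4
Frame 2: OPEN (0+3=3). Cumulative: 7
Frame 3: OPEN (0+5=5). Cumulative: 12
Frame 4: OPEN (0+4=4). Cumulative: 16
Frame 5: STRIKE. 10 + next two rolls (10+6) = 26. Cumulative: 42
Frame 6: STRIKE. 10 + next two rolls (6+3) = 19. Cumulative: 61
Frame 7: OPEN (6+3=9). Cumulative: 70
Frame 8: SPARE (6+4=10). 10 + next roll (1) = 11. Cumulative: 81
Frame 9: OPEN (1+2=3). Cumulative: 84
Frame 10: OPEN. Sum of all frame-10 rolls (3+6) = 9. Cumulative: 93

Answer: 93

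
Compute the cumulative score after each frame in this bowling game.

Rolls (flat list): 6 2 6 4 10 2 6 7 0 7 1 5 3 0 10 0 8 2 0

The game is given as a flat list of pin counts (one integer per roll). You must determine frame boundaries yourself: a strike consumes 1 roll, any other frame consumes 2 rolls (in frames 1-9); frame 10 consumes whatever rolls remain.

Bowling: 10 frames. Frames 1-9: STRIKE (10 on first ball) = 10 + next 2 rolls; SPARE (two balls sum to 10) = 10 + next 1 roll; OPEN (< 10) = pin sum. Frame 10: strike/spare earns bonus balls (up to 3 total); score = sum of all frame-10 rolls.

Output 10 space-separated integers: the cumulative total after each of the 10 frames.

Answer: 8 28 46 54 61 69 77 87 95 97

Derivation:
Frame 1: OPEN (6+2=8). Cumulative: 8
Frame 2: SPARE (6+4=10). 10 + next roll (10) = 20. Cumulative: 28
Frame 3: STRIKE. 10 + next two rolls (2+6) = 18. Cumulative: 46
Frame 4: OPEN (2+6=8). Cumulative: 54
Frame 5: OPEN (7+0=7). Cumulative: 61
Frame 6: OPEN (7+1=8). Cumulative: 69
Frame 7: OPEN (5+3=8). Cumulative: 77
Frame 8: SPARE (0+10=10). 10 + next roll (0) = 10. Cumulative: 87
Frame 9: OPEN (0+8=8). Cumulative: 95
Frame 10: OPEN. Sum of all frame-10 rolls (2+0) = 2. Cumulative: 97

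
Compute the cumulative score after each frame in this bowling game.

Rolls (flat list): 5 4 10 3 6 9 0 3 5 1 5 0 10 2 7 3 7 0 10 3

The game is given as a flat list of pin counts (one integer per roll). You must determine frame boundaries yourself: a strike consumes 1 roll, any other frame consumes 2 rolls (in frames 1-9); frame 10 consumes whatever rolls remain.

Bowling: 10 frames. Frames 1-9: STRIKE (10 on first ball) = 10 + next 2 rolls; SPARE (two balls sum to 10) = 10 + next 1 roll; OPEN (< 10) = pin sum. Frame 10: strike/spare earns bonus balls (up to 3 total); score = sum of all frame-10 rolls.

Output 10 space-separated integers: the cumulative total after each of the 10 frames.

Answer: 9 28 37 46 54 60 72 81 91 104

Derivation:
Frame 1: OPEN (5+4=9). Cumulative: 9
Frame 2: STRIKE. 10 + next two rolls (3+6) = 19. Cumulative: 28
Frame 3: OPEN (3+6=9). Cumulative: 37
Frame 4: OPEN (9+0=9). Cumulative: 46
Frame 5: OPEN (3+5=8). Cumulative: 54
Frame 6: OPEN (1+5=6). Cumulative: 60
Frame 7: SPARE (0+10=10). 10 + next roll (2) = 12. Cumulative: 72
Frame 8: OPEN (2+7=9). Cumulative: 81
Frame 9: SPARE (3+7=10). 10 + next roll (0) = 10. Cumulative: 91
Frame 10: SPARE. Sum of all frame-10 rolls (0+10+3) = 13. Cumulative: 104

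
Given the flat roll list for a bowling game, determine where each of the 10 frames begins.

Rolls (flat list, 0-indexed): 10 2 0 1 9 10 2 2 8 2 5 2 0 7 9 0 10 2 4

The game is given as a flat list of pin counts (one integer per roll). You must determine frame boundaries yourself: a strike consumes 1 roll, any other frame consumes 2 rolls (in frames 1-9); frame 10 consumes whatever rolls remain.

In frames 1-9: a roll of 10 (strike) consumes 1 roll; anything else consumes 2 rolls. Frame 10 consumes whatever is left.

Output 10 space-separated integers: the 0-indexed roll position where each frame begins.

Answer: 0 1 3 5 6 8 10 12 14 16

Derivation:
Frame 1 starts at roll index 0: roll=10 (strike), consumes 1 roll
Frame 2 starts at roll index 1: rolls=2,0 (sum=2), consumes 2 rolls
Frame 3 starts at roll index 3: rolls=1,9 (sum=10), consumes 2 rolls
Frame 4 starts at roll index 5: roll=10 (strike), consumes 1 roll
Frame 5 starts at roll index 6: rolls=2,2 (sum=4), consumes 2 rolls
Frame 6 starts at roll index 8: rolls=8,2 (sum=10), consumes 2 rolls
Frame 7 starts at roll index 10: rolls=5,2 (sum=7), consumes 2 rolls
Frame 8 starts at roll index 12: rolls=0,7 (sum=7), consumes 2 rolls
Frame 9 starts at roll index 14: rolls=9,0 (sum=9), consumes 2 rolls
Frame 10 starts at roll index 16: 3 remaining rolls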